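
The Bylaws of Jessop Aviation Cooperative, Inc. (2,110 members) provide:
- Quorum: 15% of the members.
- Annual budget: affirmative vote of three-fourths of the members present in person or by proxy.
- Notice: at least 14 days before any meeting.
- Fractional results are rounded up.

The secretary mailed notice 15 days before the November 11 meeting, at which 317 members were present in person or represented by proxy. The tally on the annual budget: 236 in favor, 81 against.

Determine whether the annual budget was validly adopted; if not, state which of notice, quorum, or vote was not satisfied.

Notice: 15 days given; 14 required. Satisfied.
Quorum: 15% of 2,110 = 316.50, rounded up to 317; 317 present. Satisfied.
Vote: requires three-fourths of those present (317); 3/4 of 317 = 237.75, rounded up to 238, so 238 needed; 236 in favor. Not satisfied.

Invalid — vote requirement not satisfied.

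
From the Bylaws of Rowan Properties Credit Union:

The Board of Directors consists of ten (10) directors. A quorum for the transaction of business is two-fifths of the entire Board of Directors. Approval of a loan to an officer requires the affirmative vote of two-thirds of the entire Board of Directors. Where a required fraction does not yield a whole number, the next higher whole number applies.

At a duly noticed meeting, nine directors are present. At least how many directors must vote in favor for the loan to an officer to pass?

7

The loan to an officer requires two-thirds of the entire Board of Directors (10).
2/3 of 10 = 6.67, rounded up to 7.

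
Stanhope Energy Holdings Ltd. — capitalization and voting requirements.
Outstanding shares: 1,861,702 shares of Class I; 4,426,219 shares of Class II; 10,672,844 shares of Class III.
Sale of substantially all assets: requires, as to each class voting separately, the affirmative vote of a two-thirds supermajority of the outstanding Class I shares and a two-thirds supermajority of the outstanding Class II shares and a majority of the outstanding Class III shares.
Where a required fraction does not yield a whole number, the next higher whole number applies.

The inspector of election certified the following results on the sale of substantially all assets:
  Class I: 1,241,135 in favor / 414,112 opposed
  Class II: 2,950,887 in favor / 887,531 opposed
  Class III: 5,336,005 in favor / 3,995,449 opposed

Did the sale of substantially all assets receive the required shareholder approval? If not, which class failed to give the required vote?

Not approved — the Class III shares did not give the required vote.

Class I: 2/3 of 1861702 = 1241134.67, rounded up to 1241135; 1,241,135 required, 1,241,135 in favor — approved.
Class II: 2/3 of 4426219 = 2950812.67, rounded up to 2950813; 2,950,813 required, 2,950,887 in favor — approved.
Class III: a majority of 10672844 is 5336423; 5,336,423 required, 5,336,005 in favor — not approved.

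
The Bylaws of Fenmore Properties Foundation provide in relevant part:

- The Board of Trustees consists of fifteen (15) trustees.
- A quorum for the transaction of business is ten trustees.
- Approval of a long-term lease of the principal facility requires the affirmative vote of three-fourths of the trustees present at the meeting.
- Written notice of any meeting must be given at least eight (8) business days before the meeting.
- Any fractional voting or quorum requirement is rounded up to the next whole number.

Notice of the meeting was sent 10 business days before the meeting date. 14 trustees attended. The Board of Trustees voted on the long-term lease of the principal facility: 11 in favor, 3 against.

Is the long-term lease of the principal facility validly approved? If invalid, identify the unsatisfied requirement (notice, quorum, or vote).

Notice: 10 business days given; 8 required (10 ≥ 8). Satisfied.
Quorum: 14 present; quorum is 10. Satisfied.
Vote: the long-term lease of the principal facility requires three-fourths of the trustees present (14). 3/4 of 14 = 10.50, rounded up to 11, so 11 affirmative votes are needed; 11 voted in favor. Satisfied.

Valid — all requirements satisfied.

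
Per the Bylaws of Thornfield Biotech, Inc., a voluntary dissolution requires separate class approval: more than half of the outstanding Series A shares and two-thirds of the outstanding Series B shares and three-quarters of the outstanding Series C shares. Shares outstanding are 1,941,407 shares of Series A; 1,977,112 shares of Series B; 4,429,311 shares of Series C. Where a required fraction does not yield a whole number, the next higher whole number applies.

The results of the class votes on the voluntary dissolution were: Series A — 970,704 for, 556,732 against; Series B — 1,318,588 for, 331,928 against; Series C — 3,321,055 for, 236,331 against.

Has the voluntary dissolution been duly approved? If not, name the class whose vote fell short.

Series A: a majority of 1941407 is 970704; 970,704 required, 970,704 in favor — approved.
Series B: 2/3 of 1977112 = 1318074.67, rounded up to 1318075; 1,318,075 required, 1,318,588 in favor — approved.
Series C: 3/4 of 4429311 = 3321983.25, rounded up to 3321984; 3,321,984 required, 3,321,055 in favor — not approved.

Not approved — the Series C shares did not give the required vote.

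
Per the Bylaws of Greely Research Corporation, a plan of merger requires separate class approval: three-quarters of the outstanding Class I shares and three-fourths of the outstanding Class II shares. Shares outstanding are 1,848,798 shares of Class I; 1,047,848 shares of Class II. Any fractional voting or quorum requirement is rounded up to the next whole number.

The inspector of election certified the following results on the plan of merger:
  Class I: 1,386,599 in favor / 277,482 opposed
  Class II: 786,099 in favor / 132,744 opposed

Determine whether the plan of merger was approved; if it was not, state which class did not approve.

Approved — every class gave the required vote.

Class I: 3/4 of 1848798 = 1386598.50, rounded up to 1386599; 1,386,599 required, 1,386,599 in favor — approved.
Class II: 3/4 of 1047848 = 785886; 785,886 required, 786,099 in favor — approved.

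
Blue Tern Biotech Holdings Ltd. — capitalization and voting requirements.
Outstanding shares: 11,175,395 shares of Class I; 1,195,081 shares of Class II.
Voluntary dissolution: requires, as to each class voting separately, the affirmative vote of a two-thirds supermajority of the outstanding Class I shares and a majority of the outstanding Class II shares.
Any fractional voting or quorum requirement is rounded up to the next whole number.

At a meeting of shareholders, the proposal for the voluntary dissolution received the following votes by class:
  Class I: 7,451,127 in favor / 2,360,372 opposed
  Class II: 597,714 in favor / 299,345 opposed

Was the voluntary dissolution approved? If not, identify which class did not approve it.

Class I: 2/3 of 11175395 = 7450263.33, rounded up to 7450264; 7,450,264 required, 7,451,127 in favor — approved.
Class II: a majority of 1195081 is 597541; 597,541 required, 597,714 in favor — approved.

Approved — every class gave the required vote.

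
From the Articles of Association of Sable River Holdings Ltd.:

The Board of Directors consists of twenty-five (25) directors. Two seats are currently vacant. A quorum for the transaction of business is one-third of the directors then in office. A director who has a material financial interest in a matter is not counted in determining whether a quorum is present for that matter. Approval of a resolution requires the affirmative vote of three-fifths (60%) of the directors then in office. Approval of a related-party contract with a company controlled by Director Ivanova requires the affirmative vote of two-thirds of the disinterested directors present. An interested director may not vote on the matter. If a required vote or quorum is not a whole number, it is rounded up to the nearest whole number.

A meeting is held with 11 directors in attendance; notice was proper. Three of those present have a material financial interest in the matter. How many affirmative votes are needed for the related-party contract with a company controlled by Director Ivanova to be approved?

The related-party contract with a company controlled by Director Ivanova requires two-thirds of the disinterested directors present (11 − 3 = 8).
2/3 of 8 = 5.33, rounded up to 6.

6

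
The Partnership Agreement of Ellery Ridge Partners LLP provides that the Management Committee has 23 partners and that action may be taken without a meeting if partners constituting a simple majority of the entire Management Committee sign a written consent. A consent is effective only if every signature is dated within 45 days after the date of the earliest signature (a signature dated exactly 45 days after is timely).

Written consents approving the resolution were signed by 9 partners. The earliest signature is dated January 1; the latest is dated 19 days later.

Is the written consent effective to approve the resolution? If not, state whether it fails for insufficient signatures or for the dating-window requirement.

Not effective — insufficient signatures.

Signatures required: a simple majority of 23 — a majority of 23 is 12, so 12 needed; 9 signed. Insufficient.
Dating window: the latest signature is 19 days after the earliest; the limit is 45 days. Within the window.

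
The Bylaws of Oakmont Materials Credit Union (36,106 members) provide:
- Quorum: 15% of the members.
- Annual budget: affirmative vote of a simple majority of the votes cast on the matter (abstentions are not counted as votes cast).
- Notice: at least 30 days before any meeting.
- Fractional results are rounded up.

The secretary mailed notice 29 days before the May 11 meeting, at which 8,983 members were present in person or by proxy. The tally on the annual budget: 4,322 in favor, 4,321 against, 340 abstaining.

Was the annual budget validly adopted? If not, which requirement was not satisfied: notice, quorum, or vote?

Invalid — notice requirement not satisfied.

Notice: 29 days given; 30 required. Not satisfied.
Quorum: 15% of 36,106 = 5,415.90, rounded up to 5,416; 8,983 present. Satisfied.
Vote: requires a majority of the votes cast (8,983 − 340 abstaining = 8,643); a majority of 8643 is 4322, so 4,322 needed; 4,322 in favor. Satisfied.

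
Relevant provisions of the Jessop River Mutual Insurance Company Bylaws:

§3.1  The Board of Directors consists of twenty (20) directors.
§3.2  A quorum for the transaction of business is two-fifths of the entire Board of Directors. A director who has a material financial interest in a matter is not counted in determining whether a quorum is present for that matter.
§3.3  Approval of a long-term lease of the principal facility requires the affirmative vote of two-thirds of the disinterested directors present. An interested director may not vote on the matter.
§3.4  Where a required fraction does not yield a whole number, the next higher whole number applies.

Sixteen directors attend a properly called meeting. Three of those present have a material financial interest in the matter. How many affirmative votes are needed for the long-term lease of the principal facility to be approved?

9

The long-term lease of the principal facility requires two-thirds of the disinterested directors present (16 − 3 = 13).
2/3 of 13 = 8.67, rounded up to 9.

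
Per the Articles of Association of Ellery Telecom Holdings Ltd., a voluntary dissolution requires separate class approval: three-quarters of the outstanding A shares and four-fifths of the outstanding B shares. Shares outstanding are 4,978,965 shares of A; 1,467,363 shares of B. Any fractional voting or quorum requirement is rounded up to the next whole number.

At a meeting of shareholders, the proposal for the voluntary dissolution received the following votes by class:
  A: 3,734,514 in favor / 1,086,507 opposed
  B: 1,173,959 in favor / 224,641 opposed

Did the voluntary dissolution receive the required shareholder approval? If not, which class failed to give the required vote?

A: 3/4 of 4978965 = 3734223.75, rounded up to 3734224; 3,734,224 required, 3,734,514 in favor — approved.
B: 4/5 of 1467363 = 1173890.40, rounded up to 1173891; 1,173,891 required, 1,173,959 in favor — approved.

Approved — every class gave the required vote.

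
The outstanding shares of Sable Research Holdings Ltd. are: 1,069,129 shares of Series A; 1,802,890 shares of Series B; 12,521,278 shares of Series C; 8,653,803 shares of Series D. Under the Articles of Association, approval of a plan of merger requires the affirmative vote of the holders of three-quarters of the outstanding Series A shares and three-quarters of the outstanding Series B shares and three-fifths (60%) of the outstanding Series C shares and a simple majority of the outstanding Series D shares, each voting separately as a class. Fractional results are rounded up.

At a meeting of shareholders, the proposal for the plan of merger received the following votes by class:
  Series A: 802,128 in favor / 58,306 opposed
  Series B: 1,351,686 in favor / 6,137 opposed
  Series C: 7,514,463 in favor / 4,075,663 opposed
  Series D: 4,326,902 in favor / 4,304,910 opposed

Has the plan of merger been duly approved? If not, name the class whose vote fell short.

Not approved — the Series B shares did not give the required vote.

Series A: 3/4 of 1069129 = 801846.75, rounded up to 801847; 801,847 required, 802,128 in favor — approved.
Series B: 3/4 of 1802890 = 1352167.50, rounded up to 1352168; 1,352,168 required, 1,351,686 in favor — not approved.
Series C: 3/5 of 12521278 = 7512766.80, rounded up to 7512767; 7,512,767 required, 7,514,463 in favor — approved.
Series D: a majority of 8653803 is 4326902; 4,326,902 required, 4,326,902 in favor — approved.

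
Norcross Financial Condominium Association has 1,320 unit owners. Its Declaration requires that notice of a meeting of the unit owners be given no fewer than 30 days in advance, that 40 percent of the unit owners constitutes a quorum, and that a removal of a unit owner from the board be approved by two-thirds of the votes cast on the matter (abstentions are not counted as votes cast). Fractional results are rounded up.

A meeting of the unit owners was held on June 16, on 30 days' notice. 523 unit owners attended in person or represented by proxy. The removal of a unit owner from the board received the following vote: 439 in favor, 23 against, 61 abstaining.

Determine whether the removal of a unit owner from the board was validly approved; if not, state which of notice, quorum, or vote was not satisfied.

Invalid — quorum requirement not satisfied.

Notice: 30 days given; 30 required. Satisfied.
Quorum: 40% of 1,320 = 528; 523 present. Not satisfied.
Vote: requires two-thirds of the votes cast (523 − 61 abstaining = 462); 2/3 of 462 = 308, so 308 needed; 439 in favor. Satisfied.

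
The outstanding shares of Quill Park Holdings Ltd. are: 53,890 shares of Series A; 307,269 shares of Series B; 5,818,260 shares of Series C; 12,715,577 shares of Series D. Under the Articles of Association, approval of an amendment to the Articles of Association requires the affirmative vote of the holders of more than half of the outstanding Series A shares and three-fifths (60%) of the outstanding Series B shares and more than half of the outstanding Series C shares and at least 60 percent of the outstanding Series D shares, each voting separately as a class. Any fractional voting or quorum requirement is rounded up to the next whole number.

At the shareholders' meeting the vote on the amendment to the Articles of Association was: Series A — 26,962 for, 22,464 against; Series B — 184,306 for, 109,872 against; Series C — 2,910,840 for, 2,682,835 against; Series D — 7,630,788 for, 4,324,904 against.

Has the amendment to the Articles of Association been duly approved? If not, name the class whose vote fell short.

Not approved — the Series B shares did not give the required vote.

Series A: a majority of 53890 is 26946; 26,946 required, 26,962 in favor — approved.
Series B: 3/5 of 307269 = 184361.40, rounded up to 184362; 184,362 required, 184,306 in favor — not approved.
Series C: a majority of 5818260 is 2909131; 2,909,131 required, 2,910,840 in favor — approved.
Series D: 3/5 of 12715577 = 7629346.20, rounded up to 7629347; 7,629,347 required, 7,630,788 in favor — approved.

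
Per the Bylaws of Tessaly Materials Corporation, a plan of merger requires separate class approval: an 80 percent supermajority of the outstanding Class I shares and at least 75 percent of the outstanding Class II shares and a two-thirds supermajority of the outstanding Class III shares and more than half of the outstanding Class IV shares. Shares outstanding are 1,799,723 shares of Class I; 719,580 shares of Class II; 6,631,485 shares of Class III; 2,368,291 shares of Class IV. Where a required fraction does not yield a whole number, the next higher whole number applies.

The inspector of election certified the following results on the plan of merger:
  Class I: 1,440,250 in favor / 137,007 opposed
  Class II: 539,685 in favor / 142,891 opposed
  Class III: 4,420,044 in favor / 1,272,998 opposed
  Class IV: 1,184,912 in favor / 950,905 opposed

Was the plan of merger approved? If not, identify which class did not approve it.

Not approved — the Class III shares did not give the required vote.

Class I: 4/5 of 1799723 = 1439778.40, rounded up to 1439779; 1,439,779 required, 1,440,250 in favor — approved.
Class II: 3/4 of 719580 = 539685; 539,685 required, 539,685 in favor — approved.
Class III: 2/3 of 6631485 = 4420990; 4,420,990 required, 4,420,044 in favor — not approved.
Class IV: a majority of 2368291 is 1184146; 1,184,146 required, 1,184,912 in favor — approved.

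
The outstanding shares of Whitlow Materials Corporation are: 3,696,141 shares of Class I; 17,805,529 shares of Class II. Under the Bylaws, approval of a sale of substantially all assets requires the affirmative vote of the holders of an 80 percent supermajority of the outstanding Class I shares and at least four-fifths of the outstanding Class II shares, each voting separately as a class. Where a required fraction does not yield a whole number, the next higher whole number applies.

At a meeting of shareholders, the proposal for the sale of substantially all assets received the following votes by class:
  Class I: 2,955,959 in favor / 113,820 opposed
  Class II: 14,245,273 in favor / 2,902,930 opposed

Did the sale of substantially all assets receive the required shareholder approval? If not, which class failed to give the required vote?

Not approved — the Class I shares did not give the required vote.

Class I: 4/5 of 3696141 = 2956912.80, rounded up to 2956913; 2,956,913 required, 2,955,959 in favor — not approved.
Class II: 4/5 of 17805529 = 14244423.20, rounded up to 14244424; 14,244,424 required, 14,245,273 in favor — approved.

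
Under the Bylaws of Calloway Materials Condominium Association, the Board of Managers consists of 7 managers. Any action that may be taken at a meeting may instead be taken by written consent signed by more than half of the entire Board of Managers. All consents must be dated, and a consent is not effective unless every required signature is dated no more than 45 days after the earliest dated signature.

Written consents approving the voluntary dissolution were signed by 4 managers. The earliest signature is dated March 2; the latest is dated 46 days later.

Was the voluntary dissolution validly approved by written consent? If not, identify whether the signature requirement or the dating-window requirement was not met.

Not effective — dating-window requirement not satisfied.

Signatures required: more than half of 7 — a majority of 7 is 4, so 4 needed; 4 signed. Sufficient.
Dating window: the latest signature is 46 days after the earliest; the limit is 45 days. Outside the window.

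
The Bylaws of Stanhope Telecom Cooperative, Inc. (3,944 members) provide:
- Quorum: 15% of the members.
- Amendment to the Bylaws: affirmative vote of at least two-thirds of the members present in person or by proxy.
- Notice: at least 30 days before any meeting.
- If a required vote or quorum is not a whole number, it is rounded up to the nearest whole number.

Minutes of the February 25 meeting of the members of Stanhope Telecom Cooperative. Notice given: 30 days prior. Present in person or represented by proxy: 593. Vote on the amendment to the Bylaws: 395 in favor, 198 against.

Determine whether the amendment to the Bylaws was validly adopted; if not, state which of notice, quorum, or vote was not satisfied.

Notice: 30 days given; 30 required. Satisfied.
Quorum: 15% of 3,944 = 591.60, rounded up to 592; 593 present. Satisfied.
Vote: requires two-thirds of those present (593); 2/3 of 593 = 395.33, rounded up to 396, so 396 needed; 395 in favor. Not satisfied.

Invalid — vote requirement not satisfied.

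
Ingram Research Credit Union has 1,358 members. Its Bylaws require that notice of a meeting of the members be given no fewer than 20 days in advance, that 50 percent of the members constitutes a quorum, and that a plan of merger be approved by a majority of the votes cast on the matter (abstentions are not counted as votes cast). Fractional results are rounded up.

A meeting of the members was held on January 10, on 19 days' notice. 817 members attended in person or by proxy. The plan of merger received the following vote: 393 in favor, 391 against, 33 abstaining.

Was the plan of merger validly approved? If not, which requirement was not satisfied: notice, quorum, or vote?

Invalid — notice requirement not satisfied.

Notice: 19 days given; 20 required. Not satisfied.
Quorum: 50% of 1,358 = 679; 817 present. Satisfied.
Vote: requires a majority of the votes cast (817 − 33 abstaining = 784); a majority of 784 is 393, so 393 needed; 393 in favor. Satisfied.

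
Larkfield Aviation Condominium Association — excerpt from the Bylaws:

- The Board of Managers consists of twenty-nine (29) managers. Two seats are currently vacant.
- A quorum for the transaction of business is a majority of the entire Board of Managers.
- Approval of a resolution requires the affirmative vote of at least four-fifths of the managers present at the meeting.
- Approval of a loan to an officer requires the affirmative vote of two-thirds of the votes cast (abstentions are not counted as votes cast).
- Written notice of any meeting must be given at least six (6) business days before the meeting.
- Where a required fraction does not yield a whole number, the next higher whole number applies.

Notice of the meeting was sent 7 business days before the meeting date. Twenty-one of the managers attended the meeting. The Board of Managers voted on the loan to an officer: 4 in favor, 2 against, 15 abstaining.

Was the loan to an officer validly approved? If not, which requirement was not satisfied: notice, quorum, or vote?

Notice: 7 business days given; 6 required (7 ≥ 6). Satisfied.
Quorum: 21 present; quorum is 15. Satisfied.
Vote: the loan to an officer requires two-thirds of the votes cast (21 present − 15 abstaining = 6). 2/3 of 6 = 4, so 4 affirmative votes are needed; 4 voted in favor. Satisfied.

Valid — all requirements satisfied.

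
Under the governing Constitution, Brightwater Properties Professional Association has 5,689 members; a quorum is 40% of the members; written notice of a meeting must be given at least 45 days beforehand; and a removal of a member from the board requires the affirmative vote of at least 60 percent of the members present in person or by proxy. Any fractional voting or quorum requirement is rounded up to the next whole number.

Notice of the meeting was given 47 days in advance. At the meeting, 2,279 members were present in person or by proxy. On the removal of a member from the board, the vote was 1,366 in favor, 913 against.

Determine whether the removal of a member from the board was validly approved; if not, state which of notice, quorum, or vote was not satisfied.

Notice: 47 days given; 45 required. Satisfied.
Quorum: 40% of 5,689 = 2,275.60, rounded up to 2,276; 2,279 present. Satisfied.
Vote: requires three-fifths of those present (2,279); 3/5 of 2279 = 1367.40, rounded up to 1368, so 1,368 needed; 1,366 in favor. Not satisfied.

Invalid — vote requirement not satisfied.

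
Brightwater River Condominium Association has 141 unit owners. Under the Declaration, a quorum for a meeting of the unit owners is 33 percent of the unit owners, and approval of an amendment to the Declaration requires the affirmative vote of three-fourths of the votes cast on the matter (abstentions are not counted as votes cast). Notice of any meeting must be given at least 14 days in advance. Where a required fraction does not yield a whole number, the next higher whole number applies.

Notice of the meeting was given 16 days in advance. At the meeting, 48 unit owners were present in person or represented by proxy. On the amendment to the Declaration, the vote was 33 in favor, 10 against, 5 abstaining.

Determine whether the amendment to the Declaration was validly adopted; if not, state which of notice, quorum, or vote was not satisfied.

Notice: 16 days given; 14 required. Satisfied.
Quorum: 33% of 141 = 46.53, rounded up to 47; 48 present. Satisfied.
Vote: requires three-fourths of the votes cast (48 − 5 abstaining = 43); 3/4 of 43 = 32.25, rounded up to 33, so 33 needed; 33 in favor. Satisfied.

Valid — all requirements satisfied.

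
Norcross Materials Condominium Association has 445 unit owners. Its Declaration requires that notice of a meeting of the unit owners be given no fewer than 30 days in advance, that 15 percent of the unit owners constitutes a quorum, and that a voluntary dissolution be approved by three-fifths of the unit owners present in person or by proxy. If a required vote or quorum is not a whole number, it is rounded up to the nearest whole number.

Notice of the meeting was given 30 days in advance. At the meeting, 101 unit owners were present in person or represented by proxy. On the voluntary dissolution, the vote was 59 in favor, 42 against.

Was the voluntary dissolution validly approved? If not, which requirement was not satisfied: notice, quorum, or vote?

Notice: 30 days given; 30 required. Satisfied.
Quorum: 15% of 445 = 66.75, rounded up to 67; 101 present. Satisfied.
Vote: requires three-fifths of those present (101); 3/5 of 101 = 60.60, rounded up to 61, so 61 needed; 59 in favor. Not satisfied.

Invalid — vote requirement not satisfied.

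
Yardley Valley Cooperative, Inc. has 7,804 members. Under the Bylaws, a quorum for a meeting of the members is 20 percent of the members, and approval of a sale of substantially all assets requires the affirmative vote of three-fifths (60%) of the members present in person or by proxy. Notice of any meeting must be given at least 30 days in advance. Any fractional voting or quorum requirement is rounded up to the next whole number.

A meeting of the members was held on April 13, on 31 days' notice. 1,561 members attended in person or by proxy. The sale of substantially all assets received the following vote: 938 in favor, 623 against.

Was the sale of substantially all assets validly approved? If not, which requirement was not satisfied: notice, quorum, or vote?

Notice: 31 days given; 30 required. Satisfied.
Quorum: 20% of 7,804 = 1,560.80, rounded up to 1,561; 1,561 present. Satisfied.
Vote: requires three-fifths of those present (1,561); 3/5 of 1561 = 936.60, rounded up to 937, so 937 needed; 938 in favor. Satisfied.

Valid — all requirements satisfied.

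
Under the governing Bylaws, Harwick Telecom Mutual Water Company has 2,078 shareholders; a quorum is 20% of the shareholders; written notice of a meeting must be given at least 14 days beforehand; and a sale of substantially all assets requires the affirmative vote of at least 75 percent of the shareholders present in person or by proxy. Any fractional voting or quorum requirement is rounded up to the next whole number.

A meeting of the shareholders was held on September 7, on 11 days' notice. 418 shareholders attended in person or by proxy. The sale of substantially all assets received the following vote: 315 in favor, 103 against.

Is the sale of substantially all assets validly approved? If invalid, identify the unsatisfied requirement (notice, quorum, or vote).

Invalid — notice requirement not satisfied.

Notice: 11 days given; 14 required. Not satisfied.
Quorum: 20% of 2,078 = 415.60, rounded up to 416; 418 present. Satisfied.
Vote: requires three-fourths of those present (418); 3/4 of 418 = 313.50, rounded up to 314, so 314 needed; 315 in favor. Satisfied.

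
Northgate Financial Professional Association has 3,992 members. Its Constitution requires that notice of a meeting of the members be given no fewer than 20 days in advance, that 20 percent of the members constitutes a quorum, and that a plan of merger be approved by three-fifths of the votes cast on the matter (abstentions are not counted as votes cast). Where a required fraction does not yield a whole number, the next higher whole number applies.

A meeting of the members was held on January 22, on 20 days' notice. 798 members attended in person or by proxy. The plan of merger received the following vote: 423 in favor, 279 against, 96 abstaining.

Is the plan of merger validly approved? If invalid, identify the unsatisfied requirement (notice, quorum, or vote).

Notice: 20 days given; 20 required. Satisfied.
Quorum: 20% of 3,992 = 798.40, rounded up to 799; 798 present. Not satisfied.
Vote: requires three-fifths of the votes cast (798 − 96 abstaining = 702); 3/5 of 702 = 421.20, rounded up to 422, so 422 needed; 423 in favor. Satisfied.

Invalid — quorum requirement not satisfied.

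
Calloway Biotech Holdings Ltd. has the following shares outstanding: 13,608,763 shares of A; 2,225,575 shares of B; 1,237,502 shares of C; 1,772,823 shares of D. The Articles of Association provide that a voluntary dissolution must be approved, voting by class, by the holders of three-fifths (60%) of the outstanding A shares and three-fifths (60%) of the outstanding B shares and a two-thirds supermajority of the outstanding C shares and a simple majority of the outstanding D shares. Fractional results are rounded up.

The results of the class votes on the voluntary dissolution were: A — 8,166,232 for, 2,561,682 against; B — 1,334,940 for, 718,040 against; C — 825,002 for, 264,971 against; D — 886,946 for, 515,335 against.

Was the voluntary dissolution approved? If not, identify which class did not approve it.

Not approved — the B shares did not give the required vote.

A: 3/5 of 13608763 = 8165257.80, rounded up to 8165258; 8,165,258 required, 8,166,232 in favor — approved.
B: 3/5 of 2225575 = 1335345; 1,335,345 required, 1,334,940 in favor — not approved.
C: 2/3 of 1237502 = 825001.33, rounded up to 825002; 825,002 required, 825,002 in favor — approved.
D: a majority of 1772823 is 886412; 886,412 required, 886,946 in favor — approved.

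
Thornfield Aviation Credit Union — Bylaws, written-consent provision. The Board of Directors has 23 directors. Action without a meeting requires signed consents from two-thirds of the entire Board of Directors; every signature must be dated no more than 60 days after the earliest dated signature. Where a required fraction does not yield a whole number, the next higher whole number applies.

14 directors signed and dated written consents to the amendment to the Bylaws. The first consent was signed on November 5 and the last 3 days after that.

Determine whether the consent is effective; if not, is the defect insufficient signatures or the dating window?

Not effective — insufficient signatures.

Signatures required: two-thirds of 23 — 2/3 of 23 = 15.33, rounded up to 16, so 16 needed; 14 signed. Insufficient.
Dating window: the latest signature is 3 days after the earliest; the limit is 60 days. Within the window.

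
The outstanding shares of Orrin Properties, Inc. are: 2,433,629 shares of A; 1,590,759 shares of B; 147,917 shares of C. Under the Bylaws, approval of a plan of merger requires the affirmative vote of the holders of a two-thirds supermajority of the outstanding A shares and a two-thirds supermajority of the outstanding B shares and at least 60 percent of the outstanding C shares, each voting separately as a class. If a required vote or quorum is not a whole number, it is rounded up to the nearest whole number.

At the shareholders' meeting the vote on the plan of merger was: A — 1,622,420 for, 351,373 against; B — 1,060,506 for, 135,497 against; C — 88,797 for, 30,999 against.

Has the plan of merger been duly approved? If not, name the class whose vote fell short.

Approved — every class gave the required vote.

A: 2/3 of 2433629 = 1622419.33, rounded up to 1622420; 1,622,420 required, 1,622,420 in favor — approved.
B: 2/3 of 1590759 = 1060506; 1,060,506 required, 1,060,506 in favor — approved.
C: 3/5 of 147917 = 88750.20, rounded up to 88751; 88,751 required, 88,797 in favor — approved.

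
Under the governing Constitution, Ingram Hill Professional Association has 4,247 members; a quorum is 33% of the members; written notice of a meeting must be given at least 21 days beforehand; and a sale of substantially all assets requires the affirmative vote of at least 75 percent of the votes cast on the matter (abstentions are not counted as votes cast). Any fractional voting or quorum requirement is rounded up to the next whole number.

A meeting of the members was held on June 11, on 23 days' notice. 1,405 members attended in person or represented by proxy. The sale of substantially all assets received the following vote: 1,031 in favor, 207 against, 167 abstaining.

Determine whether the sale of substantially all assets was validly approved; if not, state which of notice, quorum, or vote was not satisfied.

Notice: 23 days given; 21 required. Satisfied.
Quorum: 33% of 4,247 = 1,401.51, rounded up to 1,402; 1,405 present. Satisfied.
Vote: requires three-fourths of the votes cast (1,405 − 167 abstaining = 1,238); 3/4 of 1238 = 928.50, rounded up to 929, so 929 needed; 1,031 in favor. Satisfied.

Valid — all requirements satisfied.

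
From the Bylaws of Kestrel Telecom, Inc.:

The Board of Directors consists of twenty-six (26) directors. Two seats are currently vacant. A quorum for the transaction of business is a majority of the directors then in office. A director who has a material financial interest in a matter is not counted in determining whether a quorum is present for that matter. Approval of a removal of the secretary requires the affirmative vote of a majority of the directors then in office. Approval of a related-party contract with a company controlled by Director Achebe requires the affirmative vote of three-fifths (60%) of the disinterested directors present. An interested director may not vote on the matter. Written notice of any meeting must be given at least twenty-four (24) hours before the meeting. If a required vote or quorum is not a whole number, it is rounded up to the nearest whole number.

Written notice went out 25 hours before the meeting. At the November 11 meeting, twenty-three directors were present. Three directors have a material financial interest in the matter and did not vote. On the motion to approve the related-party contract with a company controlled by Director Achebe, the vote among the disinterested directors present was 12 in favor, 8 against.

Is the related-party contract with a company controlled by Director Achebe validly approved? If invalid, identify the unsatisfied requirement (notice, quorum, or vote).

Valid — all requirements satisfied.

Notice: 25 hours given; 24 required (25 ≥ 24). Satisfied.
Quorum: 23 present, but the 3 interested directors do not count, leaving 20. Quorum is 13. Satisfied.
Vote: the related-party contract with a company controlled by Director Achebe requires three-fifths of the disinterested directors present (23 − 3 = 20). 3/5 of 20 = 12, so 12 affirmative votes are needed; 12 voted in favor. Satisfied.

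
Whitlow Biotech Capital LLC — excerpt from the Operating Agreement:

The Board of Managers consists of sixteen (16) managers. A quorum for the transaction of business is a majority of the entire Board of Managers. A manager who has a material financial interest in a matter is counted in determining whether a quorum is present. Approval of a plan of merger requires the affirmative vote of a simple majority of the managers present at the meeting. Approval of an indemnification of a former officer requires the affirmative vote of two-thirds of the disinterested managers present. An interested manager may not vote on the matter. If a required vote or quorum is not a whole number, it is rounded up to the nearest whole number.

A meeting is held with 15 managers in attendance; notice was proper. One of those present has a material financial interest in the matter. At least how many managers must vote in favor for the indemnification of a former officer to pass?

The indemnification of a former officer requires two-thirds of the disinterested managers present (15 − 1 = 14).
2/3 of 14 = 9.33, rounded up to 10.

10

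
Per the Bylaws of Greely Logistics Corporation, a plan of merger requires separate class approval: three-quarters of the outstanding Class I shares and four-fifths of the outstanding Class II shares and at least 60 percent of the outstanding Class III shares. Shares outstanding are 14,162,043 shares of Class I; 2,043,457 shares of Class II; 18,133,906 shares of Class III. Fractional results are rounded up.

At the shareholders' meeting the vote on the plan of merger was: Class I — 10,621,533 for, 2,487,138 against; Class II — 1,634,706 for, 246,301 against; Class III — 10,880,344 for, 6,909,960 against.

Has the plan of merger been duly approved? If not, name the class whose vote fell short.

Not approved — the Class II shares did not give the required vote.

Class I: 3/4 of 14162043 = 10621532.25, rounded up to 10621533; 10,621,533 required, 10,621,533 in favor — approved.
Class II: 4/5 of 2043457 = 1634765.60, rounded up to 1634766; 1,634,766 required, 1,634,706 in favor — not approved.
Class III: 3/5 of 18133906 = 10880343.60, rounded up to 10880344; 10,880,344 required, 10,880,344 in favor — approved.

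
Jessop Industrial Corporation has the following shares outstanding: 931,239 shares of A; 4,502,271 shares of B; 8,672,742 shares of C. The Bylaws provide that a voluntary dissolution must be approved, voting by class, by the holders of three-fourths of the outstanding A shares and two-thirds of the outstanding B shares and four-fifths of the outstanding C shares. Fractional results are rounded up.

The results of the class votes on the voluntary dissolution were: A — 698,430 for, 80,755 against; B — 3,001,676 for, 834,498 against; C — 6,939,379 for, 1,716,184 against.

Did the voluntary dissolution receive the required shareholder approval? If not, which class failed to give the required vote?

Approved — every class gave the required vote.

A: 3/4 of 931239 = 698429.25, rounded up to 698430; 698,430 required, 698,430 in favor — approved.
B: 2/3 of 4502271 = 3001514; 3,001,514 required, 3,001,676 in favor — approved.
C: 4/5 of 8672742 = 6938193.60, rounded up to 6938194; 6,938,194 required, 6,939,379 in favor — approved.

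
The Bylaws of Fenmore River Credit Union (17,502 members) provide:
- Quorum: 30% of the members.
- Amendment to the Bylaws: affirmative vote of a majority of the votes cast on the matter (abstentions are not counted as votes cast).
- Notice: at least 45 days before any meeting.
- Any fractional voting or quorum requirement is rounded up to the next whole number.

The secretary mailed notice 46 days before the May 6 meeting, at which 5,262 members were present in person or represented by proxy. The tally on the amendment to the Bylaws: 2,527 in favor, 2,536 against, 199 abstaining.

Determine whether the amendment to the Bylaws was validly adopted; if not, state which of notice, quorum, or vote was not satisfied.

Invalid — vote requirement not satisfied.

Notice: 46 days given; 45 required. Satisfied.
Quorum: 30% of 17,502 = 5,250.60, rounded up to 5,251; 5,262 present. Satisfied.
Vote: requires a majority of the votes cast (5,262 − 199 abstaining = 5,063); a majority of 5063 is 2532, so 2,532 needed; 2,527 in favor. Not satisfied.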